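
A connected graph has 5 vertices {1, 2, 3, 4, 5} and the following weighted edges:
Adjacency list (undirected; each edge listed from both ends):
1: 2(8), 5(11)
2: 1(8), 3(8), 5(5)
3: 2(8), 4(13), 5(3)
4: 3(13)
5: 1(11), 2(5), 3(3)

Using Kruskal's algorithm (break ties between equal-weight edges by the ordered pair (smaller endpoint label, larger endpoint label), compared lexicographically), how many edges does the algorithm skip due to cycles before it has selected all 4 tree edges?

2

Kruskal's algorithm — process edges by increasing weight (ties by edge label):
3 5 (3): add — endpoints in different components.
2 5 (5): add — endpoints in different components.
1 2 (8): add — endpoints in different components.
2 3 (8): skip — 2 and 3 already connected.
1 5 (11): skip — 1 and 5 already connected.
3 4 (13): add — endpoints in different components.
Edges rejected before the tree was complete: 2.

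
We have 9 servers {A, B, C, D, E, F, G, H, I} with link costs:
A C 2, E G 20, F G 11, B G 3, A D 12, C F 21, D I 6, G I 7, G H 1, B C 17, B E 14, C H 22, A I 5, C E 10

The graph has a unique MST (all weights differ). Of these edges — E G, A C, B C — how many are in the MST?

1

Kruskal's algorithm — process edges by increasing weight (ties by edge label):
G H (1): add — endpoints in different components.
A C (2): add — endpoints in different components.
B G (3): add — endpoints in different components.
A I (5): add — endpoints in different components.
D I (6): add — endpoints in different components.
G I (7): add — endpoints in different components.
C E (10): add — endpoints in different components.
F G (11): add — endpoints in different components.
MST edge set: {G H, A C, B G, A I, D I, G I, C E, F G}.
Of the listed edges, {A C} are in the MST → 1.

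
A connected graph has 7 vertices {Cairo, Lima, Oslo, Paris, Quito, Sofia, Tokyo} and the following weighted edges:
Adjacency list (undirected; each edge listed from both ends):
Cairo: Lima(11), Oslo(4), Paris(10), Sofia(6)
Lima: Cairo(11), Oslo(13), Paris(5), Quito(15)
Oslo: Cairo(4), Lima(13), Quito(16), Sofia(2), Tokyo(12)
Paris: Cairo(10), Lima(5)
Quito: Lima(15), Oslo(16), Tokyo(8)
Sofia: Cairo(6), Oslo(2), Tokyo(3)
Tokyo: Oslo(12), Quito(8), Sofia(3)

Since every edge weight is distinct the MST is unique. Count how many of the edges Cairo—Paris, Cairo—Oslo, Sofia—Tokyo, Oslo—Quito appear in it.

Kruskal's algorithm — process edges by increasing weight (ties by edge label):
Oslo—Sofia (2): add. Components now {Lima} {Paris} {Oslo,Sofia} {Quito} {Tokyo} {Cairo}
Sofia—Tokyo (3): add. Components now {Lima} {Paris} {Oslo,Sofia,Tokyo} {Quito} {Cairo}
Cairo—Oslo (4): add. Components now {Lima} {Paris} {Cairo,Oslo,Sofia,Tokyo} {Quito}
Lima—Paris (5): add. Components now {Lima,Paris} {Cairo,Oslo,Sofia,Tokyo} {Quito}
Cairo—Sofia (6): skip — Cairo and Sofia already connected.
Quito—Tokyo (8): add. Components now {Lima,Paris} {Cairo,Oslo,Quito,Sofia,Tokyo}
Cairo—Paris (10): add. Components now {Cairo,Lima,Oslo,Paris,Quito,Sofia,Tokyo}
MST edge set: {Oslo—Sofia, Sofia—Tokyo, Cairo—Oslo, Lima—Paris, Quito—Tokyo, Cairo—Paris}.
Of the listed edges, {Cairo—Paris, Cairo—Oslo, Sofia—Tokyo} are in the MST → 3.

3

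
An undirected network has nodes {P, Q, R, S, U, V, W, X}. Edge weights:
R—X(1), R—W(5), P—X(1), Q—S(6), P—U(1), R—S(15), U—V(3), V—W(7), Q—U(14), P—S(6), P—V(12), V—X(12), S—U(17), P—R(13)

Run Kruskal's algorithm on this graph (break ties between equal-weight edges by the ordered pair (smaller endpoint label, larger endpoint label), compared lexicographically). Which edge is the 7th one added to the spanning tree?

Sort edges by weight, then run Kruskal:
P—U (1): add — endpoints in different components.
P—X (1): add — endpoints in different components.
R—X (1): add — endpoints in different components.
U—V (3): add — endpoints in different components.
R—W (5): add — endpoints in different components.
P—S (6): add — endpoints in different components.
Q—S (6): add — endpoints in different components.
The 7th edge added is Q—S.

Q-S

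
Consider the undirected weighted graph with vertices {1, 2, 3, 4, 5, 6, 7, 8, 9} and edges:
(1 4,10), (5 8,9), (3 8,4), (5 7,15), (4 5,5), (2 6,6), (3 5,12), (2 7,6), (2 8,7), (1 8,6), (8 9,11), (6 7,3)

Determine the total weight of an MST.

Prim, starting at 2.
Step 1: cheapest edge leaving the tree is 2 6 (6); add 6.
Step 2: cheapest edge leaving the tree is 6 7 (3); add 7.
Step 3: cheapest edge leaving the tree is 2 8 (7); add 8.
Step 4: cheapest edge leaving the tree is 3 8 (4); add 3.
Step 5: cheapest edge leaving the tree is 1 8 (6); add 1.
Step 6: cheapest edge leaving the tree is 5 8 (9); add 5.
Step 7: cheapest edge leaving the tree is 4 5 (5); add 4.
Step 8: cheapest edge leaving the tree is 8 9 (11); add 9.
MST edges: 2 6, 6 7, 2 8, 3 8, 1 8, 5 8, 4 5, 8 9; total weight 6+3+7+4+6+9+5+11 = 51.

51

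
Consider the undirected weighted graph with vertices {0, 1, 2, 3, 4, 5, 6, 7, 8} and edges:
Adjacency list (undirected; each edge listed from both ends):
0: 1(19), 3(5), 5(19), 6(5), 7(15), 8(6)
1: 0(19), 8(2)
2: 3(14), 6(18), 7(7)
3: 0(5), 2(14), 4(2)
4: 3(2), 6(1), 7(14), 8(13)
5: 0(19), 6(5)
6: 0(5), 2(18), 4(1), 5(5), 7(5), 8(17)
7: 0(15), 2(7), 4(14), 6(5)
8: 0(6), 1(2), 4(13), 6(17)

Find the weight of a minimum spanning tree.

Grow the tree from 4 using Prim:
Step 1: cheapest edge leaving the tree is 4-6 (1); add 6.
Step 2: cheapest edge leaving the tree is 3-4 (2); add 3.
Step 3: cheapest edge leaving the tree is 0-3 (5); add 0.
Step 4: cheapest edge leaving the tree is 5-6 (5); add 5.
Step 5: cheapest edge leaving the tree is 6-7 (5); add 7.
Step 6: cheapest edge leaving the tree is 0-8 (6); add 8.
Step 7: cheapest edge leaving the tree is 1-8 (2); add 1.
Step 8: cheapest edge leaving the tree is 2-7 (7); add 2.
MST edges: 4-6, 3-4, 0-3, 5-6, 6-7, 0-8, 1-8, 2-7; total weight 1+2+5+5+5+6+2+7 = 33.

33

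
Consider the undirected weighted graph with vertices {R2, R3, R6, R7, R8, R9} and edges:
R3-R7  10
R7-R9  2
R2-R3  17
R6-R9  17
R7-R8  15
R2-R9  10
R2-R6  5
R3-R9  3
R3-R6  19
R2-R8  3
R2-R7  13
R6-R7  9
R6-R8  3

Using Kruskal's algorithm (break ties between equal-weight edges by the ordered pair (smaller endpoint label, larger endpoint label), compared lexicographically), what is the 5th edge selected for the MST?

R6-R7

Kruskal's algorithm — process edges by increasing weight (ties by edge label):
R7-R9 (2): add — endpoints in different components.
R2-R8 (3): add — endpoints in different components.
R3-R9 (3): add — endpoints in different components.
R6-R8 (3): add — endpoints in different components.
R2-R6 (5): skip — R2 and R6 already connected.
R6-R7 (9): add — endpoints in different components.
The 5th edge added is R6-R7.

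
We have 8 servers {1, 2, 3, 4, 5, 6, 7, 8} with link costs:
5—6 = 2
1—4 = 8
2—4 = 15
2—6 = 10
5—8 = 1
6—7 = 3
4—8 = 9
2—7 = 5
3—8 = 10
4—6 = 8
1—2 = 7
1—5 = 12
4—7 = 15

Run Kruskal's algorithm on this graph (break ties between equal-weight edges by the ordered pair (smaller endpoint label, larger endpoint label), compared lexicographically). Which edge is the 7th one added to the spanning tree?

Sort edges by weight, then run Kruskal:
5—8 (1): add — endpoints in different components.
5—6 (2): add — endpoints in different components.
6—7 (3): add — endpoints in different components.
2—7 (5): add — endpoints in different components.
1—2 (7): add — endpoints in different components.
1—4 (8): add — endpoints in different components.
4—6 (8): skip — 4 and 6 already connected.
4—8 (9): skip — 4 and 8 already connected.
2—6 (10): skip — 2 and 6 already connected.
3—8 (10): add — endpoints in different components.
The 7th edge added is 3—8.

3-8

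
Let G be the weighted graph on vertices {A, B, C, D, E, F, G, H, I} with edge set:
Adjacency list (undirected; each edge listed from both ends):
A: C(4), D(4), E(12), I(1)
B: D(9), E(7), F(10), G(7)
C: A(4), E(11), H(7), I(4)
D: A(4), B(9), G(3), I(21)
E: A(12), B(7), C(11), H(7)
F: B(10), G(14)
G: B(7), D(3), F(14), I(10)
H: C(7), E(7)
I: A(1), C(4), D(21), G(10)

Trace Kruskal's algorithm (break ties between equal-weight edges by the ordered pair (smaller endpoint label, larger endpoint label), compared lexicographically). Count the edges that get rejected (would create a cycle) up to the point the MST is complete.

Kruskal: consider edges lightest-first.
A-I (1): add — endpoints in different components.
D-G (3): add — endpoints in different components.
A-C (4): add — endpoints in different components.
A-D (4): add — endpoints in different components.
C-I (4): skip — C and I already connected.
B-E (7): add — endpoints in different components.
B-G (7): add — endpoints in different components.
C-H (7): add — endpoints in different components.
E-H (7): skip — E and H already connected.
B-D (9): skip — B and D already connected.
B-F (10): add — endpoints in different components.
Edges rejected before the tree was complete: 3.

3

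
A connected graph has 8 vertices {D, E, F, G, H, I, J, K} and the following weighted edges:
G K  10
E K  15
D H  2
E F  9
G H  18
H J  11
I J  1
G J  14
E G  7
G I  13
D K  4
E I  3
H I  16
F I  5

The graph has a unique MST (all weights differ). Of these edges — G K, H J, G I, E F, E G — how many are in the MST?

Kruskal's algorithm — process edges by increasing weight (ties by edge label):
I J (1): add — endpoints in different components.
D H (2): add — endpoints in different components.
E I (3): add — endpoints in different components.
D K (4): add — endpoints in different components.
F I (5): add — endpoints in different components.
E G (7): add — endpoints in different components.
E F (9): skip — E and F already connected.
G K (10): add — endpoints in different components.
MST edge set: {I J, D H, E I, D K, F I, E G, G K}.
Of the listed edges, {G K, E G} are in the MST → 2.

2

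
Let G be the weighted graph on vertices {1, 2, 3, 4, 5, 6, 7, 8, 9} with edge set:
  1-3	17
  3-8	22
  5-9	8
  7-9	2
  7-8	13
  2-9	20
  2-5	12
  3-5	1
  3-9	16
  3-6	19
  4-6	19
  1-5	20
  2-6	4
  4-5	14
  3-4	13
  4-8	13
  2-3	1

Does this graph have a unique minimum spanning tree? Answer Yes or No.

No

Kruskal's algorithm — process edges by increasing weight (ties by edge label):
2-3 (1): add — endpoints in different components.
3-5 (1): add — endpoints in different components.
7-9 (2): add — endpoints in different components.
2-6 (4): add — endpoints in different components.
5-9 (8): add — endpoints in different components.
2-5 (12): skip — 2 and 5 already connected.
3-4 (13): add — endpoints in different components.
4-8 (13): add — endpoints in different components.
7-8 (13): skip — 7 and 8 already connected.
4-5 (14): skip — 4 and 5 already connected.
3-9 (16): skip — 3 and 9 already connected.
1-3 (17): add — endpoints in different components.
Non-tree edge 7-8 has weight 13, equal to the heaviest edge on its tree cycle — swapping gives another MST of the same weight. Not unique.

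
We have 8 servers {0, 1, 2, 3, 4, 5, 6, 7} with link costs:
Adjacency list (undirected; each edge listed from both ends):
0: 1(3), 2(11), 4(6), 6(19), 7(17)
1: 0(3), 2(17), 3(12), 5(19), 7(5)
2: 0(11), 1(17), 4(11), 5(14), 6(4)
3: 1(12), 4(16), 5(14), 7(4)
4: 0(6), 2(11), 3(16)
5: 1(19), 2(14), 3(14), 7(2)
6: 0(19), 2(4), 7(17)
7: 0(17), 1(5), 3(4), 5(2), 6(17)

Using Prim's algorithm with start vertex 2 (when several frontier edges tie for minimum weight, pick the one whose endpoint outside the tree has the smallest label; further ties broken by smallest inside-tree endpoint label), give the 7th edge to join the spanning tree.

0-4

Grow the tree from 2 using Prim:
Step 1: cheapest edge leaving the tree is 2—6 (4); add 6.
Step 2: cheapest edge leaving the tree is 0—2 (11); add 0.
Step 3: cheapest edge leaving the tree is 0—1 (3); add 1.
Step 4: cheapest edge leaving the tree is 1—7 (5); add 7.
Step 5: cheapest edge leaving the tree is 5—7 (2); add 5.
Step 6: cheapest edge leaving the tree is 3—7 (4); add 3.
Step 7: cheapest edge leaving the tree is 0—4 (6); add 4.
The 7th edge added is 0—4.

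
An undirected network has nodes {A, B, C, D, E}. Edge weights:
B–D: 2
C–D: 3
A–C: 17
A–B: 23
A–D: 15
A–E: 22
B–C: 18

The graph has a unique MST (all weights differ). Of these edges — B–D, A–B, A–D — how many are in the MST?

2

Sort edges by weight, then run Kruskal:
B–D (2): add — endpoints in different components.
C–D (3): add — endpoints in different components.
A–D (15): add — endpoints in different components.
A–C (17): skip — A and C already connected.
B–C (18): skip — B and C already connected.
A–E (22): add — endpoints in different components.
MST edge set: {B–D, C–D, A–D, A–E}.
Of the listed edges, {B–D, A–D} are in the MST → 2.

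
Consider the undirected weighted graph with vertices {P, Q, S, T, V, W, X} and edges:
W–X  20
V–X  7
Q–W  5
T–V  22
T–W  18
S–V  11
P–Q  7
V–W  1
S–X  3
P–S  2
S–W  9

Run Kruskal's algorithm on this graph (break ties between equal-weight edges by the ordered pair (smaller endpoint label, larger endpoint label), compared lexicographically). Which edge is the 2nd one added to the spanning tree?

P-S

Sort edges by weight, then run Kruskal:
V–W (1): add. Components now {T} {V,W} {P} {X} {Q} {S}
P–S (2): add. Components now {T} {V,W} {P,S} {X} {Q}
S–X (3): add. Components now {T} {V,W} {P,S,X} {Q}
Q–W (5): add. Components now {T} {Q,V,W} {P,S,X}
P–Q (7): add. Components now {T} {P,Q,S,V,W,X}
V–X (7): skip — V and X already connected.
S–W (9): skip — W and S already connected.
S–V (11): skip — V and S already connected.
T–W (18): add. Components now {P,Q,S,T,V,W,X}
The 2nd edge added is P–S.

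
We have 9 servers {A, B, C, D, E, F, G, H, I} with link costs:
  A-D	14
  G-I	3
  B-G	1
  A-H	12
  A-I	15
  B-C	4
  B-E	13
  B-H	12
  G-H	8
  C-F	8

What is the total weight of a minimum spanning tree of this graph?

63

Sort edges by weight, then run Kruskal:
B-G (1): add — endpoints in different components.
G-I (3): add — endpoints in different components.
B-C (4): add — endpoints in different components.
C-F (8): add — endpoints in different components.
G-H (8): add — endpoints in different components.
A-H (12): add — endpoints in different components.
B-H (12): skip — B and H already connected.
B-E (13): add — endpoints in different components.
A-D (14): add — endpoints in different components.
MST edges: B-G, G-I, B-C, C-F, G-H, A-H, B-E, A-D; total weight 1+3+4+8+8+12+13+14 = 63.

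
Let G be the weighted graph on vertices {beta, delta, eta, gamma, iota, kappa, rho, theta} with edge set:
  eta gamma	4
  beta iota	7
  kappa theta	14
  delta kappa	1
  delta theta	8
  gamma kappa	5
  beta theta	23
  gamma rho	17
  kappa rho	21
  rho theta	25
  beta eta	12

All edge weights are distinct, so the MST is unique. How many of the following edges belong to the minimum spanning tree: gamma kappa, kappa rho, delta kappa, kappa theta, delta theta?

Kruskal's algorithm — process edges by increasing weight (ties by edge label):
delta kappa (1): add — endpoints in different components.
eta gamma (4): add — endpoints in different components.
gamma kappa (5): add — endpoints in different components.
beta iota (7): add — endpoints in different components.
delta theta (8): add — endpoints in different components.
beta eta (12): add — endpoints in different components.
kappa theta (14): skip — kappa and theta already connected.
gamma rho (17): add — endpoints in different components.
MST edge set: {delta kappa, eta gamma, gamma kappa, beta iota, delta theta, beta eta, gamma rho}.
Of the listed edges, {gamma kappa, delta kappa, delta theta} are in the MST → 3.

3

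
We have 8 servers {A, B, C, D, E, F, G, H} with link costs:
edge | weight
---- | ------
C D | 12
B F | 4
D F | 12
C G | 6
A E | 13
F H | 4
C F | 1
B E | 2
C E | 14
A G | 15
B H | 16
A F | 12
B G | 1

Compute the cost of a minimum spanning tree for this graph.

36

Kruskal: consider edges lightest-first.
B G (1): add — endpoints in different components.
C F (1): add — endpoints in different components.
B E (2): add — endpoints in different components.
B F (4): add — endpoints in different components.
F H (4): add — endpoints in different components.
C G (6): skip — C and G already connected.
A F (12): add — endpoints in different components.
C D (12): add — endpoints in different components.
MST edges: B G, C F, B E, B F, F H, A F, C D; total weight 1+1+2+4+4+12+12 = 36.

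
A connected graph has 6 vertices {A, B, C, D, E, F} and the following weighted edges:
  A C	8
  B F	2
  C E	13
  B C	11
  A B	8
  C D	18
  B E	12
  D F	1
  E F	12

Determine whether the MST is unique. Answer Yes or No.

No

Kruskal: consider edges lightest-first.
D F (1): add — endpoints in different components.
B F (2): add — endpoints in different components.
A B (8): add — endpoints in different components.
A C (8): add — endpoints in different components.
B C (11): skip — B and C already connected.
B E (12): add — endpoints in different components.
Non-tree edge E F has weight 12, equal to the heaviest edge on its tree cycle — swapping gives another MST of the same weight. Not unique.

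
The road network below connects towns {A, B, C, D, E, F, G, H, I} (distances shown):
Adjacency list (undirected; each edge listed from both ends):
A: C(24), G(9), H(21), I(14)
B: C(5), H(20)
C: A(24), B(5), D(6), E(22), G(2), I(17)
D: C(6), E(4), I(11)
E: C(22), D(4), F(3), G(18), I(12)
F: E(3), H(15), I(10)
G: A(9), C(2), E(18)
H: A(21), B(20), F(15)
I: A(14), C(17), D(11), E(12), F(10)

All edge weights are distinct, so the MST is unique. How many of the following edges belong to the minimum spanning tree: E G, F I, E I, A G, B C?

3

Kruskal: consider edges lightest-first.
C G (2): add — endpoints in different components.
E F (3): add — endpoints in different components.
D E (4): add — endpoints in different components.
B C (5): add — endpoints in different components.
C D (6): add — endpoints in different components.
A G (9): add — endpoints in different components.
F I (10): add — endpoints in different components.
D I (11): skip — D and I already connected.
E I (12): skip — E and I already connected.
A I (14): skip — A and I already connected.
F H (15): add — endpoints in different components.
MST edge set: {C G, E F, D E, B C, C D, A G, F I, F H}.
Of the listed edges, {F I, A G, B C} are in the MST → 3.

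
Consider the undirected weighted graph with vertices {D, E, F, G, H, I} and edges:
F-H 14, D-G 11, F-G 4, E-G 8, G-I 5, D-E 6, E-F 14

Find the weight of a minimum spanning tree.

Kruskal's algorithm — process edges by increasing weight (ties by edge label):
F-G (4): add — endpoints in different components.
G-I (5): add — endpoints in different components.
D-E (6): add — endpoints in different components.
E-G (8): add — endpoints in different components.
D-G (11): skip — D and G already connected.
E-F (14): skip — E and F already connected.
F-H (14): add — endpoints in different components.
MST edges: F-G, G-I, D-E, E-G, F-H; total weight 4+5+6+8+14 = 37.

37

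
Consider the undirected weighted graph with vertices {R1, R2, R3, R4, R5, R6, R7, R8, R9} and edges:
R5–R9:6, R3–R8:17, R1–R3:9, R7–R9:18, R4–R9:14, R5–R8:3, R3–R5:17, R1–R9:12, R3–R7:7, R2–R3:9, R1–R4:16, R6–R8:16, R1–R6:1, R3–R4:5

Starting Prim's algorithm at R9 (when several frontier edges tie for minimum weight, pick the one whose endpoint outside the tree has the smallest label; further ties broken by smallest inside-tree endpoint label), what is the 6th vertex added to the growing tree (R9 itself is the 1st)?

R3

Prim, starting at R9.
Step 1: frontier [R5–R9 6, R1–R9 12, R4–R9 14, R7–R9 18] → take R5–R9 (6); add R5.
Step 2: frontier [R5–R8 3, R3–R5 17, R1–R9 12, R4–R9 14, R7–R9 18] → take R5–R8 (3); add R8.
Step 3: frontier [R3–R5 17, R6–R8 16, R3–R8 17, R1–R9 12, R4–R9 14, R7–R9 18] → take R1–R9 (12); add R1.
Step 4: frontier [R1–R6 1, R1–R3 9, R1–R4 16, R3–R5 17, R6–R8 16, R3–R8 17, R4–R9 14, R7–R9 18] → take R1–R6 (1); add R6.
Step 5: frontier [R1–R3 9, R1–R4 16, R3–R5 17, R3–R8 17, R4–R9 14, R7–R9 18] → take R1–R3 (9); add R3.
Step 6: frontier [R1–R4 16, R3–R4 5, R3–R7 7, R2–R3 9, R4–R9 14, R7–R9 18] → take R3–R4 (5); add R4.
Step 7: frontier [R3–R7 7, R2–R3 9, R7–R9 18] → take R3–R7 (7); add R7.
Step 8: frontier [R2–R3 9] → take R2–R3 (9); add R2.
Vertex order: R9, R5, R8, R1, R6, R3, R4, R7, R2. The 6th vertex is R3.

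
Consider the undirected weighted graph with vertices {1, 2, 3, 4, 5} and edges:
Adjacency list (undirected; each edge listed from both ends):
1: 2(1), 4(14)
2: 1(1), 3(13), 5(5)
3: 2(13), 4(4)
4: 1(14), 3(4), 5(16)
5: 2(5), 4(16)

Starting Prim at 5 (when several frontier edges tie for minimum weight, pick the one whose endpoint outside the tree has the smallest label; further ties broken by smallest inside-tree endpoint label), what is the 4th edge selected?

Prim's algorithm from 5:
Step 1: cheapest edge leaving the tree is 2–5 (5); add 2.
Step 2: cheapest edge leaving the tree is 1–2 (1); add 1.
Step 3: cheapest edge leaving the tree is 2–3 (13); add 3.
Step 4: cheapest edge leaving the tree is 3–4 (4); add 4.
The 4th edge added is 3–4.

3-4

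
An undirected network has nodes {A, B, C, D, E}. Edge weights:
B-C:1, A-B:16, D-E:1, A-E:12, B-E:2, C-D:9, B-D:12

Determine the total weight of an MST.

16

Kruskal's algorithm — process edges by increasing weight (ties by edge label):
B-C (1): add — endpoints in different components.
D-E (1): add — endpoints in different components.
B-E (2): add — endpoints in different components.
C-D (9): skip — C and D already connected.
A-E (12): add — endpoints in different components.
MST edges: B-C, D-E, B-E, A-E; total weight 1+1+2+12 = 16.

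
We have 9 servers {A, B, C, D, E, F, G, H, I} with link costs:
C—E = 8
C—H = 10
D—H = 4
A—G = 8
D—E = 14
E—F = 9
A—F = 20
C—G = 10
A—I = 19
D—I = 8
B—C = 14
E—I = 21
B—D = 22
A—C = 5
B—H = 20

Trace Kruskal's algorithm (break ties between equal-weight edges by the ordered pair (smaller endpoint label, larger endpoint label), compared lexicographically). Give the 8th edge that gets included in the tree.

B-C

Kruskal: consider edges lightest-first.
D—H (4): add — endpoints in different components.
A—C (5): add — endpoints in different components.
A—G (8): add — endpoints in different components.
C—E (8): add — endpoints in different components.
D—I (8): add — endpoints in different components.
E—F (9): add — endpoints in different components.
C—G (10): skip — C and G already connected.
C—H (10): add — endpoints in different components.
B—C (14): add — endpoints in different components.
The 8th edge added is B—C.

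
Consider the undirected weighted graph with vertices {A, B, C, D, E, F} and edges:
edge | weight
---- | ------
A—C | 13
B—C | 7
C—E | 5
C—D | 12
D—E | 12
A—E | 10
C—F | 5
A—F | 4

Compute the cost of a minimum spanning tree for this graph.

Prim's algorithm from B:
Step 1: frontier [B—C 7] → take B—C (7); add C.
Step 2: frontier [C—E 5, C—F 5, C—D 12, A—C 13] → take C—E (5); add E.
Step 3: frontier [C—F 5, C—D 12, A—C 13, A—E 10, D—E 12] → take C—F (5); add F.
Step 4: frontier [C—D 12, A—C 13, A—E 10, D—E 12, A—F 4] → take A—F (4); add A.
Step 5: frontier [C—D 12, D—E 12] → take C—D (12); add D.
MST edges: B—C, C—E, C—F, A—F, C—D; total weight 7+5+5+4+12 = 33.

33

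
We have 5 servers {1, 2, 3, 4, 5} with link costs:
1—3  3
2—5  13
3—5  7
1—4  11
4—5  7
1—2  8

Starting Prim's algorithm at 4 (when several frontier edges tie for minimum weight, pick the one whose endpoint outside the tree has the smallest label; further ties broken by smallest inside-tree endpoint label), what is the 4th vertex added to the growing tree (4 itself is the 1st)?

Prim's algorithm from 4:
Step 1: cheapest edge leaving the tree is 4—5 (7); add 5.
Step 2: cheapest edge leaving the tree is 3—5 (7); add 3.
Step 3: cheapest edge leaving the tree is 1—3 (3); add 1.
Step 4: cheapest edge leaving the tree is 1—2 (8); add 2.
Vertex order: 4, 5, 3, 1, 2. The 4th vertex is 1.

1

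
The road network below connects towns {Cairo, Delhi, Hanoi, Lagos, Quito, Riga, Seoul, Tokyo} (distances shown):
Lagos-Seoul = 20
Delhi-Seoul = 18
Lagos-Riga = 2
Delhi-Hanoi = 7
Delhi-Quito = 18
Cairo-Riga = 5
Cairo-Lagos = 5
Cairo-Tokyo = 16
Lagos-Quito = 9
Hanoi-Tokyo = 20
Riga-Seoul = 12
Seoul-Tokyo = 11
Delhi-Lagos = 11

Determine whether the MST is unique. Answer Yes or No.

Kruskal: consider edges lightest-first.
Lagos-Riga (2): add — endpoints in different components.
Cairo-Lagos (5): add — endpoints in different components.
Cairo-Riga (5): skip — Cairo and Riga already connected.
Delhi-Hanoi (7): add — endpoints in different components.
Lagos-Quito (9): add — endpoints in different components.
Delhi-Lagos (11): add — endpoints in different components.
Seoul-Tokyo (11): add — endpoints in different components.
Riga-Seoul (12): add — endpoints in different components.
Non-tree edge Cairo-Riga has weight 5, equal to the heaviest edge on its tree cycle — swapping gives another MST of the same weight. Not unique.

No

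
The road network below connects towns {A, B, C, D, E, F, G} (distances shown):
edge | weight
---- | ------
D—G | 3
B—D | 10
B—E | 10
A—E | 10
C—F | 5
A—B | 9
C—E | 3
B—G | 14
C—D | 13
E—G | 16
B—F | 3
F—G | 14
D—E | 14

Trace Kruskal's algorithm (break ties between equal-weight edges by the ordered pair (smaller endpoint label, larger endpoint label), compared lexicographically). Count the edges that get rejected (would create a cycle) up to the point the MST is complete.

Kruskal: consider edges lightest-first.
B—F (3): add. Components now {A} {B,F} {C} {D} {E} {G}
C—E (3): add. Components now {A} {B,F} {C,E} {D} {G}
D—G (3): add. Components now {A} {B,F} {C,E} {D,G}
C—F (5): add. Components now {A} {B,C,E,F} {D,G}
A—B (9): add. Components now {A,B,C,E,F} {D,G}
A—E (10): skip — A and E already connected.
B—D (10): add. Components now {A,B,C,D,E,F,G}
Edges rejected before the tree was complete: 1.

1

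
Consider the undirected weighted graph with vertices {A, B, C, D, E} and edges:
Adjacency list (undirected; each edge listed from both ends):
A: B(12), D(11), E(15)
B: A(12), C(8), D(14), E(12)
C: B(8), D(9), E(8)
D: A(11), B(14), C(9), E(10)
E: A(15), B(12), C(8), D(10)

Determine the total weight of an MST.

36

Sort edges by weight, then run Kruskal:
B—C (8): add. Components now {A} {B,C} {D} {E}
C—E (8): add. Components now {A} {B,C,E} {D}
C—D (9): add. Components now {A} {B,C,D,E}
D—E (10): skip — D and E already connected.
A—D (11): add. Components now {A,B,C,D,E}
MST edges: B—C, C—E, C—D, A—D; total weight 8+8+9+11 = 36.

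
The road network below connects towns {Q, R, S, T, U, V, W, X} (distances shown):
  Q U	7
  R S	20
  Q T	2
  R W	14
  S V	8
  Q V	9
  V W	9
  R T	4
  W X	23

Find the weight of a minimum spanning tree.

62

Grow the tree from V using Prim:
Step 1: frontier [S V 8, Q V 9, V W 9] → take S V (8); add S.
Step 2: frontier [R S 20, Q V 9, V W 9] → take Q V (9); add Q.
Step 3: frontier [Q T 2, Q U 7, R S 20, V W 9] → take Q T (2); add T.
Step 4: frontier [Q U 7, R S 20, R T 4, V W 9] → take R T (4); add R.
Step 5: frontier [Q U 7, R W 14, V W 9] → take Q U (7); add U.
Step 6: frontier [R W 14, V W 9] → take V W (9); add W.
Step 7: frontier [W X 23] → take W X (23); add X.
MST edges: S V, Q V, Q T, R T, Q U, V W, W X; total weight 8+9+2+4+7+9+23 = 62.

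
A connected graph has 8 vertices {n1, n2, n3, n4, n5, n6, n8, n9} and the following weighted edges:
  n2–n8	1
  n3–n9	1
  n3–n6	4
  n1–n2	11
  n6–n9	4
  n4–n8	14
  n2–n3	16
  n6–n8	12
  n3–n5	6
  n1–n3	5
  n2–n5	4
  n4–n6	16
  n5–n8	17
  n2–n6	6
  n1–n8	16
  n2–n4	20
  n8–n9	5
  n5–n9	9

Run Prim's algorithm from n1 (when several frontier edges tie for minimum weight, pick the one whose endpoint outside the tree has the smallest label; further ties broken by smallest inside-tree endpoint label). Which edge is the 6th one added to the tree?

n2-n5

Prim's algorithm from n1:
Step 1: cheapest edge leaving the tree is n1–n3 (5); add n3.
Step 2: cheapest edge leaving the tree is n3–n9 (1); add n9.
Step 3: cheapest edge leaving the tree is n3–n6 (4); add n6.
Step 4: cheapest edge leaving the tree is n8–n9 (5); add n8.
Step 5: cheapest edge leaving the tree is n2–n8 (1); add n2.
Step 6: cheapest edge leaving the tree is n2–n5 (4); add n5.
Step 7: cheapest edge leaving the tree is n4–n8 (14); add n4.
The 6th edge added is n2–n5.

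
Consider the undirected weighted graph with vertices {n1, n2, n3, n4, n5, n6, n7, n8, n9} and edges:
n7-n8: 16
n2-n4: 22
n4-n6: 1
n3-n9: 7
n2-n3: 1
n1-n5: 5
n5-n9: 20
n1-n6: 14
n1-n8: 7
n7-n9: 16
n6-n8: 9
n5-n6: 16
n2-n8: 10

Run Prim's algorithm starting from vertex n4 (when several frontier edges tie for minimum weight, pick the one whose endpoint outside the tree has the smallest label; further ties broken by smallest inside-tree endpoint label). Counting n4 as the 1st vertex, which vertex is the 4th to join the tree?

n1

Prim's algorithm from n4:
Step 1: frontier [n4-n6 1, n2-n4 22] → take n4-n6 (1); add n6.
Step 2: frontier [n2-n4 22, n6-n8 9, n1-n6 14, n5-n6 16] → take n6-n8 (9); add n8.
Step 3: frontier [n2-n4 22, n1-n6 14, n5-n6 16, n1-n8 7, n2-n8 10, n7-n8 16] → take n1-n8 (7); add n1.
Step 4: frontier [n1-n5 5, n2-n4 22, n5-n6 16, n2-n8 10, n7-n8 16] → take n1-n5 (5); add n5.
Step 5: frontier [n2-n4 22, n5-n9 20, n2-n8 10, n7-n8 16] → take n2-n8 (10); add n2.
Step 6: frontier [n2-n3 1, n5-n9 20, n7-n8 16] → take n2-n3 (1); add n3.
Step 7: frontier [n3-n9 7, n5-n9 20, n7-n8 16] → take n3-n9 (7); add n9.
Step 8: frontier [n7-n8 16, n7-n9 16] → take n7-n8 (16); add n7.
Vertex order: n4, n6, n8, n1, n5, n2, n3, n9, n7. The 4th vertex is n1.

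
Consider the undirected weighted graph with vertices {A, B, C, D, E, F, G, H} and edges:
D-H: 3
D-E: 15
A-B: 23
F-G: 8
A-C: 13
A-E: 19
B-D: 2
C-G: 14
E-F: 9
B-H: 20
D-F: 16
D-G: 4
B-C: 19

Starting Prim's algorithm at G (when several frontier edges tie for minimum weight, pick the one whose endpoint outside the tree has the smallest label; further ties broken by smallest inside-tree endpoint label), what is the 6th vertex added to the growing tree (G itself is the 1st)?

E

Prim's algorithm from G:
Step 1: frontier [D-G 4, F-G 8, C-G 14] → take D-G (4); add D.
Step 2: frontier [B-D 2, D-H 3, D-E 15, D-F 16, F-G 8, C-G 14] → take B-D (2); add B.
Step 3: frontier [B-C 19, B-H 20, A-B 23, D-H 3, D-E 15, D-F 16, F-G 8, C-G 14] → take D-H (3); add H.
Step 4: frontier [B-C 19, A-B 23, D-E 15, D-F 16, F-G 8, C-G 14] → take F-G (8); add F.
Step 5: frontier [B-C 19, A-B 23, D-E 15, E-F 9, C-G 14] → take E-F (9); add E.
Step 6: frontier [B-C 19, A-B 23, A-E 19, C-G 14] → take C-G (14); add C.
Step 7: frontier [A-B 23, A-C 13, A-E 19] → take A-C (13); add A.
Vertex order: G, D, B, H, F, E, C, A. The 6th vertex is E.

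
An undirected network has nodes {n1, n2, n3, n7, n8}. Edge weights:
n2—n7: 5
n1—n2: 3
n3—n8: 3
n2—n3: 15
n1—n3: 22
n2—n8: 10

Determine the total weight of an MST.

21

Kruskal's algorithm — process edges by increasing weight (ties by edge label):
n1—n2 (3): add — endpoints in different components.
n3—n8 (3): add — endpoints in different components.
n2—n7 (5): add — endpoints in different components.
n2—n8 (10): add — endpoints in different components.
MST edges: n1—n2, n3—n8, n2—n7, n2—n8; total weight 3+3+5+10 = 21.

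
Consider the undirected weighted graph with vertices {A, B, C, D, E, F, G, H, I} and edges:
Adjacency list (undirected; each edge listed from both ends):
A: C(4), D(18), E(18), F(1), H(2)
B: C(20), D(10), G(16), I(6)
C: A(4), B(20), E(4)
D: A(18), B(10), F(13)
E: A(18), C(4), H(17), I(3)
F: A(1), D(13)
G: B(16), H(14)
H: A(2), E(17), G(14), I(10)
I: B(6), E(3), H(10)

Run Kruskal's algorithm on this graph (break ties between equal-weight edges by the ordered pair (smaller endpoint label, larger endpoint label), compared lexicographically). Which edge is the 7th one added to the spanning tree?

B-D

Sort edges by weight, then run Kruskal:
A–F (1): add — endpoints in different components.
A–H (2): add — endpoints in different components.
E–I (3): add — endpoints in different components.
A–C (4): add — endpoints in different components.
C–E (4): add — endpoints in different components.
B–I (6): add — endpoints in different components.
B–D (10): add — endpoints in different components.
H–I (10): skip — H and I already connected.
D–F (13): skip — D and F already connected.
G–H (14): add — endpoints in different components.
The 7th edge added is B–D.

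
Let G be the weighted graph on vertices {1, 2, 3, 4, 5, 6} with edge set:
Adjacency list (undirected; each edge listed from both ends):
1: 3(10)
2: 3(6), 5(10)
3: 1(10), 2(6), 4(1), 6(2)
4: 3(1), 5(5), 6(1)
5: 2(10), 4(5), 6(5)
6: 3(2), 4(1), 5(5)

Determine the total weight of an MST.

23

Kruskal's algorithm — process edges by increasing weight (ties by edge label):
3—4 (1): add — endpoints in different components.
4—6 (1): add — endpoints in different components.
3—6 (2): skip — 3 and 6 already connected.
4—5 (5): add — endpoints in different components.
5—6 (5): skip — 5 and 6 already connected.
2—3 (6): add — endpoints in different components.
1—3 (10): add — endpoints in different components.
MST edges: 3—4, 4—6, 4—5, 2—3, 1—3; total weight 1+1+5+6+10 = 23.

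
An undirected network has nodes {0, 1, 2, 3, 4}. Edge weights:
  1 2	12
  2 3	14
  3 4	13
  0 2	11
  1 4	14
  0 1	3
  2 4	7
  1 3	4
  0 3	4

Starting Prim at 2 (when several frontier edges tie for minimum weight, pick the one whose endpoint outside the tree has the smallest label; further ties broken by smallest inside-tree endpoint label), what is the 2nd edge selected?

Prim's algorithm from 2:
Step 1: frontier [2 4 7, 0 2 11, 1 2 12, 2 3 14] → take 2 4 (7); add 4.
Step 2: frontier [0 2 11, 1 2 12, 2 3 14, 3 4 13, 1 4 14] → take 0 2 (11); add 0.
Step 3: frontier [0 1 3, 0 3 4, 1 2 12, 2 3 14, 3 4 13, 1 4 14] → take 0 1 (3); add 1.
Step 4: frontier [0 3 4, 1 3 4, 2 3 14, 3 4 13] → take 0 3 (4); add 3.
The 2nd edge added is 0 2.

0-2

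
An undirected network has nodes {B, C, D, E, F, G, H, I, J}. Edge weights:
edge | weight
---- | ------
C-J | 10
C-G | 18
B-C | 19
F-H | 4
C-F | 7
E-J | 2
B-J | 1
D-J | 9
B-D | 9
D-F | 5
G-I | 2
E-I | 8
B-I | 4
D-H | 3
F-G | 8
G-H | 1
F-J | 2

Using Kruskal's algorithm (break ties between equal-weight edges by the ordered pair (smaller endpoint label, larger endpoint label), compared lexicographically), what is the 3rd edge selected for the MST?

Kruskal's algorithm — process edges by increasing weight (ties by edge label):
B-J (1): add — endpoints in different components.
G-H (1): add — endpoints in different components.
E-J (2): add — endpoints in different components.
F-J (2): add — endpoints in different components.
G-I (2): add — endpoints in different components.
D-H (3): add — endpoints in different components.
B-I (4): add — endpoints in different components.
F-H (4): skip — F and H already connected.
D-F (5): skip — D and F already connected.
C-F (7): add — endpoints in different components.
The 3rd edge added is E-J.

E-J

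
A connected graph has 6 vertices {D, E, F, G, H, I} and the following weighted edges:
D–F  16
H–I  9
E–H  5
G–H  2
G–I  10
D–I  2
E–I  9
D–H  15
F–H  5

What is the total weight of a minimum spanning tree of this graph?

23

Prim, starting at D.
Step 1: cheapest edge leaving the tree is D–I (2); add I.
Step 2: cheapest edge leaving the tree is E–I (9); add E.
Step 3: cheapest edge leaving the tree is E–H (5); add H.
Step 4: cheapest edge leaving the tree is G–H (2); add G.
Step 5: cheapest edge leaving the tree is F–H (5); add F.
MST edges: D–I, E–I, E–H, G–H, F–H; total weight 2+9+5+2+5 = 23.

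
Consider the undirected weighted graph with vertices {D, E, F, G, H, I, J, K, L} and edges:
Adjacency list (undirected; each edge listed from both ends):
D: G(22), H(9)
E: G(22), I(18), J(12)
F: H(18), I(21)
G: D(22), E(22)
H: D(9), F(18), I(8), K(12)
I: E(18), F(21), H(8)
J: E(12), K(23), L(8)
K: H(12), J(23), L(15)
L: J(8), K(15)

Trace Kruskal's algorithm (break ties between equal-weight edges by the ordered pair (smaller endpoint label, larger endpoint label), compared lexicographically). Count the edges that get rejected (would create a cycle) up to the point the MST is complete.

Kruskal: consider edges lightest-first.
H I (8): add — endpoints in different components.
J L (8): add — endpoints in different components.
D H (9): add — endpoints in different components.
E J (12): add — endpoints in different components.
H K (12): add — endpoints in different components.
K L (15): add — endpoints in different components.
E I (18): skip — E and I already connected.
F H (18): add — endpoints in different components.
F I (21): skip — F and I already connected.
D G (22): add — endpoints in different components.
Edges rejected before the tree was complete: 2.

2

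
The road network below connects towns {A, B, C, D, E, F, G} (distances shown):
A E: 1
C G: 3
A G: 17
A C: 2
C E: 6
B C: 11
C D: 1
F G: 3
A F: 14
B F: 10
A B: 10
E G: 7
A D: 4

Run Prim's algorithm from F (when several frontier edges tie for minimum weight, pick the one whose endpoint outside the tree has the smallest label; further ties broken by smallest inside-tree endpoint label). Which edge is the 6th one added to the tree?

Grow the tree from F using Prim:
Step 1: cheapest edge leaving the tree is F G (3); add G.
Step 2: cheapest edge leaving the tree is C G (3); add C.
Step 3: cheapest edge leaving the tree is C D (1); add D.
Step 4: cheapest edge leaving the tree is A C (2); add A.
Step 5: cheapest edge leaving the tree is A E (1); add E.
Step 6: cheapest edge leaving the tree is A B (10); add B.
The 6th edge added is A B.

A-B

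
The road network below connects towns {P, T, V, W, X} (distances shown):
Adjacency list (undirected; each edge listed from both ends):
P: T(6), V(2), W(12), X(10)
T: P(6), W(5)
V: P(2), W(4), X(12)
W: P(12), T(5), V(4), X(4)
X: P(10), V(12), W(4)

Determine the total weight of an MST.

15

Kruskal: consider edges lightest-first.
P—V (2): add. Components now {T} {P,V} {X} {W}
V—W (4): add. Components now {T} {P,V,W} {X}
W—X (4): add. Components now {T} {P,V,W,X}
T—W (5): add. Components now {P,T,V,W,X}
MST edges: P—V, V—W, W—X, T—W; total weight 2+4+4+5 = 15.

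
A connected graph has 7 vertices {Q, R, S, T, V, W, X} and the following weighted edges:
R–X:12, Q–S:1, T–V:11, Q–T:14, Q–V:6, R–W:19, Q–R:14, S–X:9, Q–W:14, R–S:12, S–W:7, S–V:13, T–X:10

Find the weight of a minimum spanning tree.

Prim, starting at V.
Step 1: cheapest edge leaving the tree is Q–V (6); add Q.
Step 2: cheapest edge leaving the tree is Q–S (1); add S.
Step 3: cheapest edge leaving the tree is S–W (7); add W.
Step 4: cheapest edge leaving the tree is S–X (9); add X.
Step 5: cheapest edge leaving the tree is T–X (10); add T.
Step 6: cheapest edge leaving the tree is R–S (12); add R.
MST edges: Q–V, Q–S, S–W, S–X, T–X, R–S; total weight 6+1+7+9+10+12 = 45.

45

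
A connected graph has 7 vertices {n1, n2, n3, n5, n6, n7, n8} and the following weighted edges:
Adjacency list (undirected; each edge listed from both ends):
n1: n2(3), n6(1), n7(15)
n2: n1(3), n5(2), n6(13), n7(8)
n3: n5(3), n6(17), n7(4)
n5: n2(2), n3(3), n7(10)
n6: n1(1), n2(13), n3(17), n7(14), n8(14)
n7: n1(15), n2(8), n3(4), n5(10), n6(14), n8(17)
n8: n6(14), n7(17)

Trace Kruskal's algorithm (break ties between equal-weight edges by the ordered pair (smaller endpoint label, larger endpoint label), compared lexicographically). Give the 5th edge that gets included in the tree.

n3-n7

Kruskal: consider edges lightest-first.
n1—n6 (1): add — endpoints in different components.
n2—n5 (2): add — endpoints in different components.
n1—n2 (3): add — endpoints in different components.
n3—n5 (3): add — endpoints in different components.
n3—n7 (4): add — endpoints in different components.
n2—n7 (8): skip — n7 and n2 already connected.
n5—n7 (10): skip — n7 and n5 already connected.
n2—n6 (13): skip — n6 and n2 already connected.
n6—n7 (14): skip — n6 and n7 already connected.
n6—n8 (14): add — endpoints in different components.
The 5th edge added is n3—n7.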